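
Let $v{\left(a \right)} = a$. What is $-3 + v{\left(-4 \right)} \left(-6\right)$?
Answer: $21$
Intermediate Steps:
$-3 + v{\left(-4 \right)} \left(-6\right) = -3 - -24 = -3 + 24 = 21$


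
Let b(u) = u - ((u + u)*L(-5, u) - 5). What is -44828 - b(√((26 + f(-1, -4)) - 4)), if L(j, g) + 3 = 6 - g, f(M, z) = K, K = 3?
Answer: -44858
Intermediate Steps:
f(M, z) = 3
L(j, g) = 3 - g (L(j, g) = -3 + (6 - g) = 3 - g)
b(u) = 5 + u - 2*u*(3 - u) (b(u) = u - ((u + u)*(3 - u) - 5) = u - ((2*u)*(3 - u) - 5) = u - (2*u*(3 - u) - 5) = u - (-5 + 2*u*(3 - u)) = u + (5 - 2*u*(3 - u)) = 5 + u - 2*u*(3 - u))
-44828 - b(√((26 + f(-1, -4)) - 4)) = -44828 - (5 + √((26 + 3) - 4) + 2*√((26 + 3) - 4)*(-3 + √((26 + 3) - 4))) = -44828 - (5 + √(29 - 4) + 2*√(29 - 4)*(-3 + √(29 - 4))) = -44828 - (5 + √25 + 2*√25*(-3 + √25)) = -44828 - (5 + 5 + 2*5*(-3 + 5)) = -44828 - (5 + 5 + 2*5*2) = -44828 - (5 + 5 + 20) = -44828 - 1*30 = -44828 - 30 = -44858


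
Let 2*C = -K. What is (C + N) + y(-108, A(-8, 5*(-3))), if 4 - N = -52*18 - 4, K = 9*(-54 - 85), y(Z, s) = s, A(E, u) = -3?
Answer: 3133/2 ≈ 1566.5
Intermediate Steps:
K = -1251 (K = 9*(-139) = -1251)
C = 1251/2 (C = (-1*(-1251))/2 = (½)*1251 = 1251/2 ≈ 625.50)
N = 944 (N = 4 - (-52*18 - 4) = 4 - (-936 - 4) = 4 - 1*(-940) = 4 + 940 = 944)
(C + N) + y(-108, A(-8, 5*(-3))) = (1251/2 + 944) - 3 = 3139/2 - 3 = 3133/2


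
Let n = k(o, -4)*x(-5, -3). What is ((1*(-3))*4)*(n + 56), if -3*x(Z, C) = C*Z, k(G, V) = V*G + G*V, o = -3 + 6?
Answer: -2112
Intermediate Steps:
o = 3
k(G, V) = 2*G*V (k(G, V) = G*V + G*V = 2*G*V)
x(Z, C) = -C*Z/3
n = 120 (n = (2*3*(-4))*(-⅓*(-3)*(-5)) = -24*(-5) = 120)
((1*(-3))*4)*(n + 56) = ((1*(-3))*4)*(120 + 56) = -3*4*176 = -12*176 = -2112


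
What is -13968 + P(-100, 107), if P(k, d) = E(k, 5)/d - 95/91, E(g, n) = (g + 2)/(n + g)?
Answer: -12921566277/925015 ≈ -13969.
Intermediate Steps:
E(g, n) = (2 + g)/(g + n)
P(k, d) = -95/91 + (2 + k)/(d*(5 + k)) (P(k, d) = ((2 + k)/(k + 5))/d - 95/91 = ((2 + k)/(5 + k))/d - 95*1/91 = (2 + k)/(d*(5 + k)) - 95/91 = -95/91 + (2 + k)/(d*(5 + k)))
-13968 + P(-100, 107) = -13968 + (2 - 100 - 95/91*107*(5 - 100))/(107*(5 - 100)) = -13968 + (1/107)*(2 - 100 - 95/91*107*(-95))/(-95) = -13968 + (1/107)*(-1/95)*(2 - 100 + 965675/91) = -13968 + (1/107)*(-1/95)*(956757/91) = -13968 - 956757/925015 = -12921566277/925015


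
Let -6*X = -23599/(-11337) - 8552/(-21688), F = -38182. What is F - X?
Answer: -3520488245351/92203821 ≈ -38182.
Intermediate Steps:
X = -38048071/92203821 (X = -(-23599/(-11337) - 8552/(-21688))/6 = -(-23599*(-1/11337) - 8552*(-1/21688))/6 = -(23599/11337 + 1069/2711)/6 = -⅙*76096142/30734607 = -38048071/92203821 ≈ -0.41265)
F - X = -38182 - 1*(-38048071/92203821) = -38182 + 38048071/92203821 = -3520488245351/92203821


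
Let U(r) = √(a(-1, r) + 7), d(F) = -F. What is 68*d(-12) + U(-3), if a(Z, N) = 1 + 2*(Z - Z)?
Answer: 816 + 2*√2 ≈ 818.83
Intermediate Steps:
a(Z, N) = 1 (a(Z, N) = 1 + 2*0 = 1 + 0 = 1)
U(r) = 2*√2 (U(r) = √(1 + 7) = √8 = 2*√2)
68*d(-12) + U(-3) = 68*(-1*(-12)) + 2*√2 = 68*12 + 2*√2 = 816 + 2*√2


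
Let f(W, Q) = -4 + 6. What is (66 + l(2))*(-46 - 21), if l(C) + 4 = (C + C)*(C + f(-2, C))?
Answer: -5226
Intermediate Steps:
f(W, Q) = 2
l(C) = -4 + 2*C*(2 + C) (l(C) = -4 + (C + C)*(C + 2) = -4 + (2*C)*(2 + C) = -4 + 2*C*(2 + C))
(66 + l(2))*(-46 - 21) = (66 + (-4 + 2*2**2 + 4*2))*(-46 - 21) = (66 + (-4 + 2*4 + 8))*(-67) = (66 + (-4 + 8 + 8))*(-67) = (66 + 12)*(-67) = 78*(-67) = -5226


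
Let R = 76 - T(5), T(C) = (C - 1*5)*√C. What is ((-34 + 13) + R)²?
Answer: 3025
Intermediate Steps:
T(C) = √C*(-5 + C) (T(C) = (C - 5)*√C = (-5 + C)*√C = √C*(-5 + C))
R = 76 (R = 76 - √5*(-5 + 5) = 76 - √5*0 = 76 - 1*0 = 76 + 0 = 76)
((-34 + 13) + R)² = ((-34 + 13) + 76)² = (-21 + 76)² = 55² = 3025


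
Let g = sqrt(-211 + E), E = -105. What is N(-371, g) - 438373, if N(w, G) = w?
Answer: -438744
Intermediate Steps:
g = 2*I*sqrt(79) (g = sqrt(-211 - 105) = sqrt(-316) = 2*I*sqrt(79) ≈ 17.776*I)
N(-371, g) - 438373 = -371 - 438373 = -438744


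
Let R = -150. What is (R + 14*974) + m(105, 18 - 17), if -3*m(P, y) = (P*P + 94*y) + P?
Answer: 29234/3 ≈ 9744.7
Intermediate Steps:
m(P, y) = -94*y/3 - P/3 - P²/3 (m(P, y) = -((P*P + 94*y) + P)/3 = -((P² + 94*y) + P)/3 = -(P + P² + 94*y)/3 = -94*y/3 - P/3 - P²/3)
(R + 14*974) + m(105, 18 - 17) = (-150 + 14*974) + (-94*(18 - 17)/3 - ⅓*105 - ⅓*105²) = (-150 + 13636) + (-94/3*1 - 35 - ⅓*11025) = 13486 + (-94/3 - 35 - 3675) = 13486 - 11224/3 = 29234/3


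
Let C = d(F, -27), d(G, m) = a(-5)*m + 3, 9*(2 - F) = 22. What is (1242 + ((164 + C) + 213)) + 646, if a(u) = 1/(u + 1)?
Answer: 9099/4 ≈ 2274.8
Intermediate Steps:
F = -4/9 (F = 2 - ⅑*22 = 2 - 22/9 = -4/9 ≈ -0.44444)
a(u) = 1/(1 + u)
d(G, m) = 3 - m/4 (d(G, m) = m/(1 - 5) + 3 = m/(-4) + 3 = -m/4 + 3 = 3 - m/4)
C = 39/4 (C = 3 - ¼*(-27) = 3 + 27/4 = 39/4 ≈ 9.7500)
(1242 + ((164 + C) + 213)) + 646 = (1242 + ((164 + 39/4) + 213)) + 646 = (1242 + (695/4 + 213)) + 646 = (1242 + 1547/4) + 646 = 6515/4 + 646 = 9099/4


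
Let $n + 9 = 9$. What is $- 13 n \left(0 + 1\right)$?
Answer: $0$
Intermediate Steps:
$n = 0$ ($n = -9 + 9 = 0$)
$- 13 n \left(0 + 1\right) = \left(-13\right) 0 \left(0 + 1\right) = 0 \cdot 1 = 0$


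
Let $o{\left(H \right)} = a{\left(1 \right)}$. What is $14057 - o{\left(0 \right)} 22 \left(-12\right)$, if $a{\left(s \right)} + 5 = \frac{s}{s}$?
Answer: $13001$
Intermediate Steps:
$a{\left(s \right)} = -4$ ($a{\left(s \right)} = -5 + \frac{s}{s} = -5 + 1 = -4$)
$o{\left(H \right)} = -4$
$14057 - o{\left(0 \right)} 22 \left(-12\right) = 14057 - \left(-4\right) 22 \left(-12\right) = 14057 - \left(-88\right) \left(-12\right) = 14057 - 1056 = 13001$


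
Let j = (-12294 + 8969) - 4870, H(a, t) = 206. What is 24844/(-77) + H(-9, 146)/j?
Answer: -18510222/57365 ≈ -322.67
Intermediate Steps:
j = -8195 (j = -3325 - 4870 = -8195)
24844/(-77) + H(-9, 146)/j = 24844/(-77) + 206/(-8195) = 24844*(-1/77) + 206*(-1/8195) = -24844/77 - 206/8195 = -18510222/57365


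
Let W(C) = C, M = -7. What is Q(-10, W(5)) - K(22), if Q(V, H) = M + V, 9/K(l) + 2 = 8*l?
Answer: -989/58 ≈ -17.052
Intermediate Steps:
K(l) = 9/(-2 + 8*l)
Q(V, H) = -7 + V
Q(-10, W(5)) - K(22) = (-7 - 10) - 9/(2*(-1 + 4*22)) = -17 - 9/(2*(-1 + 88)) = -17 - 9/(2*87) = -17 - 1*3/58 = -17 - 3/58 = -989/58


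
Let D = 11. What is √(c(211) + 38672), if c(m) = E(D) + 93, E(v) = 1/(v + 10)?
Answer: √17095386/21 ≈ 196.89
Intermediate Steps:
E(v) = 1/(10 + v)
c(m) = 1954/21 (c(m) = 1/(10 + 11) + 93 = 1/21 + 93 = 1954/21)
√(c(211) + 38672) = √(1954/21 + 38672) = √(814066/21) = √17095386/21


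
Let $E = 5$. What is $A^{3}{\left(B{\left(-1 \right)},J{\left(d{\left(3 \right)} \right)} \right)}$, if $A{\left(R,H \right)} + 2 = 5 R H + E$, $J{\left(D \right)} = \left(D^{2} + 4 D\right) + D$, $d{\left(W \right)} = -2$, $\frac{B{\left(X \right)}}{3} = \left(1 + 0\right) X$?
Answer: $804357$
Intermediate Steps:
$B{\left(X \right)} = 3 X$ ($B{\left(X \right)} = 3 \left(1 + 0\right) X = 3 \cdot 1 X = 3 X$)
$J{\left(D \right)} = D^{2} + 5 D$
$A{\left(R,H \right)} = 3 + 5 H R$ ($A{\left(R,H \right)} = -2 + \left(5 R H + 5\right) = -2 + \left(5 H R + 5\right) = -2 + \left(5 + 5 H R\right) = 3 + 5 H R$)
$A^{3}{\left(B{\left(-1 \right)},J{\left(d{\left(3 \right)} \right)} \right)} = \left(3 + 5 \left(- 2 \left(5 - 2\right)\right) 3 \left(-1\right)\right)^{3} = \left(3 + 5 \left(\left(-2\right) 3\right) \left(-3\right)\right)^{3} = \left(3 + 5 \left(-6\right) \left(-3\right)\right)^{3} = \left(3 + 90\right)^{3} = 93^{3} = 804357$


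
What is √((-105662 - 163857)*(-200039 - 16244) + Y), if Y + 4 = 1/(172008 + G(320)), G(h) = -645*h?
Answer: √17237196971431032570/17196 ≈ 2.4144e+5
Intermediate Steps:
Y = -137569/34392 (Y = -4 + 1/(172008 - 645*320) = -4 + 1/(172008 - 206400) = -4 + 1/(-34392) = -4 - 1/34392 = -137569/34392 ≈ -4.0000)
√((-105662 - 163857)*(-200039 - 16244) + Y) = √((-105662 - 163857)*(-200039 - 16244) - 137569/34392) = √(-269519*(-216283) - 137569/34392) = √(58292377877 - 137569/34392) = √(2004791459808215/34392) = √17237196971431032570/17196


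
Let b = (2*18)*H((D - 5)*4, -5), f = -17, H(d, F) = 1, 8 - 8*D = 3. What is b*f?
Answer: -612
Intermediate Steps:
D = 5/8 (D = 1 - 1/8*3 = 1 - 3/8 = 5/8 ≈ 0.62500)
b = 36 (b = (2*18)*1 = 36*1 = 36)
b*f = 36*(-17) = -612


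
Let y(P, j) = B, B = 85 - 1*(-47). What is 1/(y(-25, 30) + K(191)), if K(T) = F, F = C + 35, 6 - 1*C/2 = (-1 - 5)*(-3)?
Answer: 1/143 ≈ 0.0069930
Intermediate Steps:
B = 132 (B = 85 + 47 = 132)
C = -24 (C = 12 - 2*(-1 - 5)*(-3) = 12 - (-12)*(-3) = 12 - 2*18 = 12 - 36 = -24)
y(P, j) = 132
F = 11 (F = -24 + 35 = 11)
K(T) = 11
1/(y(-25, 30) + K(191)) = 1/(132 + 11) = 1/143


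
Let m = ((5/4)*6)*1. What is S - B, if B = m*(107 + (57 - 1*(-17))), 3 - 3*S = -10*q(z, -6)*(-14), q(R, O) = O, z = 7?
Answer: -2153/2 ≈ -1076.5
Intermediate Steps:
m = 15/2 (m = ((5*(¼))*6)*1 = ((5/4)*6)*1 = (15/2)*1 = 15/2 ≈ 7.5000)
S = 281 (S = 1 - (-10*(-6))*(-14)/3 = 1 - 20*(-14) = 1 - ⅓*(-840) = 1 + 280 = 281)
B = 2715/2 (B = 15*(107 + (57 - 1*(-17)))/2 = 15*(107 + (57 + 17))/2 = 15*(107 + 74)/2 = (15/2)*181 = 2715/2 ≈ 1357.5)
S - B = 281 - 1*2715/2 = 281 - 2715/2 = -2153/2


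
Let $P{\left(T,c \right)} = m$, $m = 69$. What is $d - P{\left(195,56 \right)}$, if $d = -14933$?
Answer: $-15002$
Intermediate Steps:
$P{\left(T,c \right)} = 69$
$d - P{\left(195,56 \right)} = -14933 - 69 = -15002$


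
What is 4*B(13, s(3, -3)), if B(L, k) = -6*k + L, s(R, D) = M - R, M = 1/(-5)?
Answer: 644/5 ≈ 128.80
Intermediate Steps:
M = -⅕ ≈ -0.20000
s(R, D) = -⅕ - R
B(L, k) = L - 6*k
4*B(13, s(3, -3)) = 4*(13 - 6*(-⅕ - 1*3)) = 4*(13 - 6*(-⅕ - 3)) = 4*(13 - 6*(-16/5)) = 4*(13 + 96/5) = 4*(161/5) = 644/5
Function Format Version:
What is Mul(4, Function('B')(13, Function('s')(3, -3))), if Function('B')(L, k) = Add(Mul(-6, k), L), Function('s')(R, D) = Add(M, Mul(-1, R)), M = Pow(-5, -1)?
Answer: Rational(644, 5) ≈ 128.80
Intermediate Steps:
M = Rational(-1, 5) ≈ -0.20000
Function('s')(R, D) = Add(Rational(-1, 5), Mul(-1, R))
Function('B')(L, k) = Add(L, Mul(-6, k))
Mul(4, Function('B')(13, Function('s')(3, -3))) = Mul(4, Add(13, Mul(-6, Add(Rational(-1, 5), Mul(-1, 3))))) = Mul(4, Add(13, Mul(-6, Add(Rational(-1, 5), -3)))) = Mul(4, Add(13, Mul(-6, Rational(-16, 5)))) = Mul(4, Add(13, Rational(96, 5))) = Mul(4, Rational(161, 5)) = Rational(644, 5)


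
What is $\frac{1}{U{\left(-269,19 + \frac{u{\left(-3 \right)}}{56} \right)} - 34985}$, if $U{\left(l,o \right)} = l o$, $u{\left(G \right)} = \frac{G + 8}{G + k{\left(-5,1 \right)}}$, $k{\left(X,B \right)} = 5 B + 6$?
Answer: $- \frac{448}{17964353} \approx -2.4938 \cdot 10^{-5}$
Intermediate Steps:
$k{\left(X,B \right)} = 6 + 5 B$
$u{\left(G \right)} = \frac{8 + G}{11 + G}$ ($u{\left(G \right)} = \frac{G + 8}{G + \left(6 + 5 \cdot 1\right)} = \frac{8 + G}{G + \left(6 + 5\right)} = \frac{8 + G}{G + 11} = \frac{8 + G}{11 + G}$)
$\frac{1}{U{\left(-269,19 + \frac{u{\left(-3 \right)}}{56} \right)} - 34985} = \frac{1}{- 269 \left(19 + \frac{\frac{1}{11 - 3} \left(8 - 3\right)}{56}\right) - 34985} = \frac{1}{- 269 \left(19 + \frac{1}{8} \cdot 5 \cdot \frac{1}{56}\right) - 34985} = \frac{1}{- 269 \left(19 + \frac{5}{8} \cdot \frac{1}{56}\right) - 34985} = \frac{1}{- 269 \left(19 + \frac{5}{448}\right) - 34985} = \frac{1}{\left(-269\right) \frac{8517}{448} - 34985} = \frac{1}{- \frac{2291073}{448} - 34985} = \frac{1}{- \frac{17964353}{448}} = - \frac{448}{17964353}$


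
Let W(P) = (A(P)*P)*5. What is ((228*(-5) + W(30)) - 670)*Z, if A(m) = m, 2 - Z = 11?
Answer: -24210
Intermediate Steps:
Z = -9 (Z = 2 - 1*11 = 2 - 11 = -9)
W(P) = 5*P² (W(P) = (P*P)*5 = P²*5 = 5*P²)
((228*(-5) + W(30)) - 670)*Z = ((228*(-5) + 5*30²) - 670)*(-9) = ((-1140 + 5*900) - 670)*(-9) = ((-1140 + 4500) - 670)*(-9) = (3360 - 670)*(-9) = 2690*(-9) = -24210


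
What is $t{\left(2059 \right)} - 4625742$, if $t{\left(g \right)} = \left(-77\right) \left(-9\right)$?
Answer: $-4625049$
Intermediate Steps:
$t{\left(g \right)} = 693$
$t{\left(2059 \right)} - 4625742 = 693 - 4625742 = -4625049$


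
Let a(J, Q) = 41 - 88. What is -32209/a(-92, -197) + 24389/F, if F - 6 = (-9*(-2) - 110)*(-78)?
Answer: 232471321/337554 ≈ 688.69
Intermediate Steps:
F = 7182 (F = 6 + (-9*(-2) - 110)*(-78) = 6 + (18 - 110)*(-78) = 6 - 92*(-78) = 6 + 7176 = 7182)
a(J, Q) = -47
-32209/a(-92, -197) + 24389/F = -32209/(-47) + 24389/7182 = -32209*(-1/47) + 24389*(1/7182) = 32209/47 + 24389/7182 = 232471321/337554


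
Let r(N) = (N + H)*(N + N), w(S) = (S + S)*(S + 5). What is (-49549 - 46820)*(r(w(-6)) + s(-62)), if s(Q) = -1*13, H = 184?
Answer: -452066979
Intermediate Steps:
w(S) = 2*S*(5 + S) (w(S) = (2*S)*(5 + S) = 2*S*(5 + S))
s(Q) = -13
r(N) = 2*N*(184 + N) (r(N) = (N + 184)*(N + N) = (184 + N)*(2*N) = 2*N*(184 + N))
(-49549 - 46820)*(r(w(-6)) + s(-62)) = (-49549 - 46820)*(2*(2*(-6)*(5 - 6))*(184 + 2*(-6)*(5 - 6)) - 13) = -96369*(2*(2*(-6)*(-1))*(184 + 2*(-6)*(-1)) - 13) = -96369*(2*12*(184 + 12) - 13) = -96369*(2*12*196 - 13) = -96369*(4704 - 13) = -96369*4691 = -452066979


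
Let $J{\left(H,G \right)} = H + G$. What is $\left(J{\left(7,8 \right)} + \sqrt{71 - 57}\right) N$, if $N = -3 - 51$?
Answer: $-810 - 54 \sqrt{14} \approx -1012.0$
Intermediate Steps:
$J{\left(H,G \right)} = G + H$
$N = -54$ ($N = -3 - 51 = -54$)
$\left(J{\left(7,8 \right)} + \sqrt{71 - 57}\right) N = \left(\left(8 + 7\right) + \sqrt{71 - 57}\right) \left(-54\right) = \left(15 + \sqrt{14}\right) \left(-54\right) = -810 - 54 \sqrt{14}$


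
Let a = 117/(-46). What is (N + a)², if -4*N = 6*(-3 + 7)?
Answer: 154449/2116 ≈ 72.991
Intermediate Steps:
a = -117/46 (a = 117*(-1/46) = -117/46 ≈ -2.5435)
N = -6 (N = -3*(-3 + 7)/2 = -3*4/2 = -¼*24 = -6)
(N + a)² = (-6 - 117/46)² = (-393/46)² = 154449/2116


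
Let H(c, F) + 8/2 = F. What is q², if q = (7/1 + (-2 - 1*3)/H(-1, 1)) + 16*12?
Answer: 362404/9 ≈ 40267.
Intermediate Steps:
H(c, F) = -4 + F
q = 602/3 (q = (7/1 + (-2 - 1*3)/(-4 + 1)) + 16*12 = (7*1 + (-2 - 3)/(-3)) + 192 = (7 - 5*(-⅓)) + 192 = (7 + 5/3) + 192 = 26/3 + 192 = 602/3 ≈ 200.67)
q² = (602/3)² = 362404/9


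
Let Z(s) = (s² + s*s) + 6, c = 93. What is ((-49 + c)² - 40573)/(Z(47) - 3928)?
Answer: -38637/496 ≈ -77.897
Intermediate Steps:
Z(s) = 6 + 2*s² (Z(s) = (s² + s²) + 6 = 2*s² + 6 = 6 + 2*s²)
((-49 + c)² - 40573)/(Z(47) - 3928) = ((-49 + 93)² - 40573)/((6 + 2*47²) - 3928) = (44² - 40573)/((6 + 2*2209) - 3928) = (1936 - 40573)/((6 + 4418) - 3928) = -38637/(4424 - 3928) = -38637/496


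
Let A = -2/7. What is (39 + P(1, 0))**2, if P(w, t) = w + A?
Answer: 77284/49 ≈ 1577.2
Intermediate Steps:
A = -2/7 (A = -2*1/7 = -2/7 ≈ -0.28571)
P(w, t) = -2/7 + w (P(w, t) = w - 2/7 = -2/7 + w)
(39 + P(1, 0))**2 = (39 + (-2/7 + 1))**2 = (39 + 5/7)**2 = (278/7)**2 = 77284/49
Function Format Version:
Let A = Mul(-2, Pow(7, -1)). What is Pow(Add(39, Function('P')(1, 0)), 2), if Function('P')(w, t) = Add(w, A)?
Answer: Rational(77284, 49) ≈ 1577.2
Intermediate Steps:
A = Rational(-2, 7) (A = Mul(-2, Rational(1, 7)) = Rational(-2, 7) ≈ -0.28571)
Function('P')(w, t) = Add(Rational(-2, 7), w) (Function('P')(w, t) = Add(w, Rational(-2, 7)) = Add(Rational(-2, 7), w))
Pow(Add(39, Function('P')(1, 0)), 2) = Pow(Add(39, Add(Rational(-2, 7), 1)), 2) = Pow(Add(39, Rational(5, 7)), 2) = Pow(Rational(278, 7), 2) = Rational(77284, 49)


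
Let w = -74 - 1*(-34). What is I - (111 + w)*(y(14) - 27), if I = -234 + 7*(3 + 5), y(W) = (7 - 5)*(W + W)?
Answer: -2237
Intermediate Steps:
y(W) = 4*W (y(W) = 2*(2*W) = 4*W)
w = -40 (w = -74 + 34 = -40)
I = -178 (I = -234 + 7*8 = -234 + 56 = -178)
I - (111 + w)*(y(14) - 27) = -178 - (111 - 40)*(4*14 - 27) = -178 - 71*(56 - 27) = -178 - 71*29 = -178 - 1*2059 = -178 - 2059 = -2237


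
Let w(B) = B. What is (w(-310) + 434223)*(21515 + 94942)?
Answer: 50532206241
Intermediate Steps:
(w(-310) + 434223)*(21515 + 94942) = (-310 + 434223)*(21515 + 94942) = 433913*116457 = 50532206241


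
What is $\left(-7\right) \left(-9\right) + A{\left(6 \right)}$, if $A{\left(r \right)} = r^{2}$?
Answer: $99$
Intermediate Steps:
$\left(-7\right) \left(-9\right) + A{\left(6 \right)} = \left(-7\right) \left(-9\right) + 6^{2} = 63 + 36 = 99$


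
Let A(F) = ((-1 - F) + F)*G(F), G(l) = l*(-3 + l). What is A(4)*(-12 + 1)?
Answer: 44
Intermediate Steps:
A(F) = -F*(-3 + F) (A(F) = ((-1 - F) + F)*(F*(-3 + F)) = -F*(-3 + F))
A(4)*(-12 + 1) = (4*(3 - 1*4))*(-12 + 1) = (4*(3 - 4))*(-11) = (4*(-1))*(-11) = -4*(-11) = 44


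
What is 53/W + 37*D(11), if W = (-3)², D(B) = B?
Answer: 3716/9 ≈ 412.89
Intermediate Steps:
W = 9
53/W + 37*D(11) = 53/9 + 37*11 = 53*(⅑) + 407 = 53/9 + 407 = 3716/9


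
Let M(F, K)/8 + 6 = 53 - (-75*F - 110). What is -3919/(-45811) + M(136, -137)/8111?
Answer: 3827503225/371573021 ≈ 10.301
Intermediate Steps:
M(F, K) = 1256 + 600*F (M(F, K) = -48 + 8*(53 - (-75*F - 110)) = -48 + 8*(53 - (-110 - 75*F)) = -48 + 8*(53 + (110 + 75*F)) = -48 + 8*(163 + 75*F) = -48 + (1304 + 600*F) = 1256 + 600*F)
-3919/(-45811) + M(136, -137)/8111 = -3919/(-45811) + (1256 + 600*136)/8111 = -3919*(-1/45811) + (1256 + 81600)*(1/8111) = 3919/45811 + 82856*(1/8111) = 3919/45811 + 82856/8111 = 3827503225/371573021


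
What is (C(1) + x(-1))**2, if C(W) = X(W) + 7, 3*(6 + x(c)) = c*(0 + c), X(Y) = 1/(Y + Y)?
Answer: 121/36 ≈ 3.3611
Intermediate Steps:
X(Y) = 1/(2*Y)
x(c) = -6 + c**2/3 (x(c) = -6 + (c*(0 + c))/3 = -6 + (c*c)/3 = -6 + c**2/3)
C(W) = 7 + 1/(2*W) (C(W) = 1/(2*W) + 7 = 7 + 1/(2*W))
(C(1) + x(-1))**2 = ((7 + (1/2)/1) + (-6 + (1/3)*(-1)**2))**2 = ((7 + (1/2)*1) + (-6 + (1/3)*1))**2 = ((7 + 1/2) + (-6 + 1/3))**2 = (15/2 - 17/3)**2 = (11/6)**2 = 121/36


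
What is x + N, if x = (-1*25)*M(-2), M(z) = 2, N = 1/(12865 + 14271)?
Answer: -1356799/27136 ≈ -50.000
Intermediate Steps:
N = 1/27136 ≈ 3.6851e-5
x = -50 (x = -1*25*2 = -25*2 = -50)
x + N = -50 + 1/27136 = -1356799/27136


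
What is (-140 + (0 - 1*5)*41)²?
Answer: 119025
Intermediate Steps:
(-140 + (0 - 1*5)*41)² = (-140 + (0 - 5)*41)² = (-140 - 5*41)² = (-140 - 205)² = (-345)² = 119025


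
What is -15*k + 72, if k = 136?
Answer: -1968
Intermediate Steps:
-15*k + 72 = -15*136 + 72 = -2040 + 72 = -1968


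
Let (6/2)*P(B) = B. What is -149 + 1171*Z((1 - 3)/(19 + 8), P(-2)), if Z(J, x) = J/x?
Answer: -170/9 ≈ -18.889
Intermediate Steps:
P(B) = B/3
Z(J, x) = J/x
-149 + 1171*Z((1 - 3)/(19 + 8), P(-2)) = -149 + 1171*(((1 - 3)/(19 + 8))/(((1/3)*(-2)))) = -149 + 1171*((-2/27)/(-2/3)) = -149 + 1171*(-2*1/27*(-3/2)) = -149 + 1171*(-2/27*(-3/2)) = -149 + 1171*(1/9) = -149 + 1171/9 = -170/9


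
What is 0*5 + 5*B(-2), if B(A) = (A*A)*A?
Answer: -40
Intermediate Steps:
B(A) = A³ (B(A) = A²*A = A³)
0*5 + 5*B(-2) = 0*5 + 5*(-2)³ = 0 + 5*(-8) = 0 - 40 = -40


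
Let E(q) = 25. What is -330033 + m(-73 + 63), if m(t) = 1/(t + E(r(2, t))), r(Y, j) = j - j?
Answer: -4950494/15 ≈ -3.3003e+5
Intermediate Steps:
r(Y, j) = 0
m(t) = 1/(25 + t) (m(t) = 1/(t + 25) = 1/(25 + t))
-330033 + m(-73 + 63) = -330033 + 1/(25 + (-73 + 63)) = -330033 + 1/(25 - 10) = -330033 + 1/15 = -4950494/15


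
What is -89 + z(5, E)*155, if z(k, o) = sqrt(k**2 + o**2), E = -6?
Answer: -89 + 155*sqrt(61) ≈ 1121.6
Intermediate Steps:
-89 + z(5, E)*155 = -89 + sqrt(5**2 + (-6)**2)*155 = -89 + sqrt(25 + 36)*155 = -89 + sqrt(61)*155 = -89 + 155*sqrt(61)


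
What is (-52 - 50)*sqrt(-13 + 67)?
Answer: -306*sqrt(6) ≈ -749.54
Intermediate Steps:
(-52 - 50)*sqrt(-13 + 67) = -306*sqrt(6)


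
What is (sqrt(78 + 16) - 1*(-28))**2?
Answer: (28 + sqrt(94))**2 ≈ 1420.9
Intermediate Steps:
(sqrt(78 + 16) - 1*(-28))**2 = (sqrt(94) + 28)**2 = (28 + sqrt(94))**2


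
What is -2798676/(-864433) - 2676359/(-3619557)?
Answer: 38524768873/9686887047 ≈ 3.9770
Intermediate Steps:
-2798676/(-864433) - 2676359/(-3619557) = -2798676*(-1/864433) - 2676359*(-1/3619557) = 164628/50849 + 140861/190503 = 38524768873/9686887047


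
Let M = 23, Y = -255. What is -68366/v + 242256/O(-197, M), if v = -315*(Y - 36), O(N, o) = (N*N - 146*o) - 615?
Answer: 1652066522/266103495 ≈ 6.2084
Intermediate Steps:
O(N, o) = -615 + N**2 - 146*o (O(N, o) = (N**2 - 146*o) - 615 = -615 + N**2 - 146*o)
v = 91665 (v = -315*(-255 - 36) = -315*(-291) = 91665)
-68366/v + 242256/O(-197, M) = -68366/91665 + 242256/(-615 + (-197)**2 - 146*23) = -68366*1/91665 + 242256/(-615 + 38809 - 3358) = -68366/91665 + 242256/34836 = -68366/91665 + 242256*(1/34836) = -68366/91665 + 20188/2903 = 1652066522/266103495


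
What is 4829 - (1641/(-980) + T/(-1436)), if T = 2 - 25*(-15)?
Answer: 424905066/87955 ≈ 4830.9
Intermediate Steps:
T = 377 (T = 2 + 375 = 377)
4829 - (1641/(-980) + T/(-1436)) = 4829 - (1641/(-980) + 377/(-1436)) = 4829 - (1641*(-1/980) + 377*(-1/1436)) = 4829 - (-1641/980 - 377/1436) = 4829 - 1*(-170371/87955) = 4829 + 170371/87955 = 424905066/87955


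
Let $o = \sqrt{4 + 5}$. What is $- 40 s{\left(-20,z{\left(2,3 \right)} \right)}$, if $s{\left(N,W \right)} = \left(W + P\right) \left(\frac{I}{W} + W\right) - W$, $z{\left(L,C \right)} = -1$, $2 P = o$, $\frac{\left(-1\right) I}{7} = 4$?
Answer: $-580$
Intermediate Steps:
$o = 3$ ($o = \sqrt{9} = 3$)
$I = -28$ ($I = \left(-7\right) 4 = -28$)
$P = \frac{3}{2}$ ($P = \frac{1}{2} \cdot 3 = \frac{3}{2} \approx 1.5$)
$s{\left(N,W \right)} = - W + \left(\frac{3}{2} + W\right) \left(W - \frac{28}{W}\right)$ ($s{\left(N,W \right)} = \left(W + \frac{3}{2}\right) \left(- \frac{28}{W} + W\right) - W = \left(\frac{3}{2} + W\right) \left(W - \frac{28}{W}\right) - W = - W + \left(\frac{3}{2} + W\right) \left(W - \frac{28}{W}\right)$)
$- 40 s{\left(-20,z{\left(2,3 \right)} \right)} = - 40 \left(-28 + \left(-1\right)^{2} + \frac{1}{2} \left(-1\right) - \frac{42}{-1}\right) = - 40 \left(-28 + 1 - \frac{1}{2} - -42\right) = - 40 \left(-28 + 1 - \frac{1}{2} + 42\right) = \left(-40\right) \frac{29}{2} = -580$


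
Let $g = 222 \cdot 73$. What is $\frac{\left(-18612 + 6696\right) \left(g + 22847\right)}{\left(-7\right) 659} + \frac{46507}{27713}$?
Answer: $\frac{1842373262645}{18262867} \approx 1.0088 \cdot 10^{5}$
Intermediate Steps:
$g = 16206$
$\frac{\left(-18612 + 6696\right) \left(g + 22847\right)}{\left(-7\right) 659} + \frac{46507}{27713} = \frac{\left(-18612 + 6696\right) \left(16206 + 22847\right)}{\left(-7\right) 659} + \frac{46507}{27713} = \frac{\left(-11916\right) 39053}{-4613} + 46507 \cdot \frac{1}{27713} = \left(-465355548\right) \left(- \frac{1}{4613}\right) + \frac{46507}{27713} = \frac{66479364}{659} + \frac{46507}{27713} = \frac{1842373262645}{18262867}$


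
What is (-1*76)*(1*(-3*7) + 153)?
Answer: -10032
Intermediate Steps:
(-1*76)*(1*(-3*7) + 153) = -76*(1*(-21) + 153) = -76*(-21 + 153) = -76*132 = -10032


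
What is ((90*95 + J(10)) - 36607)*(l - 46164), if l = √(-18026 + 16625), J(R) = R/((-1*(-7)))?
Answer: 9066101796/7 - 196389*I*√1401/7 ≈ 1.2952e+9 - 1.0501e+6*I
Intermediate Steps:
J(R) = R/7
l = I*√1401 (l = √(-1401) = I*√1401 ≈ 37.43*I)
((90*95 + J(10)) - 36607)*(l - 46164) = ((90*95 + (⅐)*10) - 36607)*(I*√1401 - 46164) = ((8550 + 10/7) - 36607)*(-46164 + I*√1401) = (59860/7 - 36607)*(-46164 + I*√1401) = -196389*(-46164 + I*√1401)/7 = 9066101796/7 - 196389*I*√1401/7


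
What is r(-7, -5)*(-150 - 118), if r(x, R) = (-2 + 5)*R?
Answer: 4020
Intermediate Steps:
r(x, R) = 3*R
r(-7, -5)*(-150 - 118) = (3*(-5))*(-150 - 118) = -15*(-268) = 4020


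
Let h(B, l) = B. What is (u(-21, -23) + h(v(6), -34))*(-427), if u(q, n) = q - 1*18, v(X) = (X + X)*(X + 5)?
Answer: -39711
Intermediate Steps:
v(X) = 2*X*(5 + X) (v(X) = (2*X)*(5 + X) = 2*X*(5 + X))
u(q, n) = -18 + q (u(q, n) = q - 18 = -18 + q)
(u(-21, -23) + h(v(6), -34))*(-427) = ((-18 - 21) + 2*6*(5 + 6))*(-427) = (-39 + 2*6*11)*(-427) = (-39 + 132)*(-427) = 93*(-427) = -39711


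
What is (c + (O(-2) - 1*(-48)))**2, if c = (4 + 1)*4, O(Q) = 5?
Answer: 5329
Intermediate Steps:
c = 20 (c = 5*4 = 20)
(c + (O(-2) - 1*(-48)))**2 = (20 + (5 - 1*(-48)))**2 = (20 + (5 + 48))**2 = (20 + 53)**2 = 73**2 = 5329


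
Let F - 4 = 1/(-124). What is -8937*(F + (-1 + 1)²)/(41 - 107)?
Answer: 134055/248 ≈ 540.54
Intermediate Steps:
F = 495/124 (F = 4 + 1/(-124) = 4 - 1/124 = 495/124 ≈ 3.9919)
-8937*(F + (-1 + 1)²)/(41 - 107) = -8937*(495/124 + (-1 + 1)²)/(41 - 107) = -8937/((-66/(495/124 + 0²))) = -8937/((-66/(495/124 + 0))) = -8937/((-66/495/124)) = -8937/((-66*124/495)) = -8937/(-248/15) = -8937*(-15/248) = 134055/248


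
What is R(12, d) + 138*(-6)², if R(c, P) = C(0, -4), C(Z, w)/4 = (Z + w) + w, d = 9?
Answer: 4936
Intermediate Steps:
C(Z, w) = 4*Z + 8*w (C(Z, w) = 4*((Z + w) + w) = 4*(Z + 2*w) = 4*Z + 8*w)
R(c, P) = -32 (R(c, P) = 4*0 + 8*(-4) = 0 - 32 = -32)
R(12, d) + 138*(-6)² = -32 + 138*(-6)² = -32 + 138*36 = -32 + 4968 = 4936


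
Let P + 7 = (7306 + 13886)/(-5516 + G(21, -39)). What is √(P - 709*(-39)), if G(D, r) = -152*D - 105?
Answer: 2*√536723553485/8813 ≈ 166.26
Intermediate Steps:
G(D, r) = -105 - 152*D
P = -82883/8813 (P = -7 + (7306 + 13886)/(-5516 + (-105 - 152*21)) = -7 + 21192/(-5516 + (-105 - 3192)) = -7 + 21192/(-5516 - 3297) = -7 + 21192/(-8813) = -7 + 21192*(-1/8813) = -7 - 21192/8813 = -82883/8813 ≈ -9.4046)
√(P - 709*(-39)) = √(-82883/8813 - 709*(-39)) = √(-82883/8813 + 27651) = √(243605380/8813) = 2*√536723553485/8813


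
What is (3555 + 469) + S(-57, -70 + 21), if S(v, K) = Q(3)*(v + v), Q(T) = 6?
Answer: 3340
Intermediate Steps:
S(v, K) = 12*v (S(v, K) = 6*(v + v) = 6*(2*v) = 12*v)
(3555 + 469) + S(-57, -70 + 21) = (3555 + 469) + 12*(-57) = 4024 - 684 = 3340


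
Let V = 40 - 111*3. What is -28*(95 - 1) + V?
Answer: -2925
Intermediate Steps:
V = -293 (V = 40 - 333 = -293)
-28*(95 - 1) + V = -28*(95 - 1) - 293 = -28*94 - 293 = -2632 - 293 = -2925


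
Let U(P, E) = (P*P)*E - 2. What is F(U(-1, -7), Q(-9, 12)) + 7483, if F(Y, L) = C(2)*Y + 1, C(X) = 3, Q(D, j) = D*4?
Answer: 7457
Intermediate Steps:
U(P, E) = -2 + E*P² (U(P, E) = P²*E - 2 = E*P² - 2 = -2 + E*P²)
Q(D, j) = 4*D
F(Y, L) = 1 + 3*Y (F(Y, L) = 3*Y + 1 = 1 + 3*Y)
F(U(-1, -7), Q(-9, 12)) + 7483 = (1 + 3*(-2 - 7*(-1)²)) + 7483 = (1 + 3*(-2 - 7*1)) + 7483 = (1 + 3*(-2 - 7)) + 7483 = (1 + 3*(-9)) + 7483 = (1 - 27) + 7483 = -26 + 7483 = 7457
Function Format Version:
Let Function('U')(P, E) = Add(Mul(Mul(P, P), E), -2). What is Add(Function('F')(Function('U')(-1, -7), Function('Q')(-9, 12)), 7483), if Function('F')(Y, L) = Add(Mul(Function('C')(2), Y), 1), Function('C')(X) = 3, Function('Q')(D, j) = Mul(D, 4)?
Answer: 7457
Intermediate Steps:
Function('U')(P, E) = Add(-2, Mul(E, Pow(P, 2))) (Function('U')(P, E) = Add(Mul(Pow(P, 2), E), -2) = Add(Mul(E, Pow(P, 2)), -2) = Add(-2, Mul(E, Pow(P, 2))))
Function('Q')(D, j) = Mul(4, D)
Function('F')(Y, L) = Add(1, Mul(3, Y)) (Function('F')(Y, L) = Add(Mul(3, Y), 1) = Add(1, Mul(3, Y)))
Add(Function('F')(Function('U')(-1, -7), Function('Q')(-9, 12)), 7483) = Add(Add(1, Mul(3, Add(-2, Mul(-7, Pow(-1, 2))))), 7483) = Add(Add(1, Mul(3, Add(-2, Mul(-7, 1)))), 7483) = Add(Add(1, Mul(3, Add(-2, -7))), 7483) = Add(Add(1, Mul(3, -9)), 7483) = Add(Add(1, -27), 7483) = Add(-26, 7483) = 7457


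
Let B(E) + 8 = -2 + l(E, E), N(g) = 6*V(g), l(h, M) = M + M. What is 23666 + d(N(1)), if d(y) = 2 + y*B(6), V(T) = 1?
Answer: 23680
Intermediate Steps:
l(h, M) = 2*M
N(g) = 6 (N(g) = 6*1 = 6)
B(E) = -10 + 2*E (B(E) = -8 + (-2 + 2*E) = -10 + 2*E)
d(y) = 2 + 2*y (d(y) = 2 + y*(-10 + 2*6) = 2 + y*(-10 + 12) = 2 + y*2 = 2 + 2*y)
23666 + d(N(1)) = 23666 + (2 + 2*6) = 23666 + (2 + 12) = 23666 + 14 = 23680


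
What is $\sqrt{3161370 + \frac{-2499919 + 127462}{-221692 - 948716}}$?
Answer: $\frac{\sqrt{120295025532315226}}{195068} \approx 1778.0$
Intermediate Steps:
$\sqrt{3161370 + \frac{-2499919 + 127462}{-221692 - 948716}} = \sqrt{3161370 - \frac{2372457}{-1170408}} = \sqrt{3161370 - - \frac{790819}{390136}} = \sqrt{3161370 + \frac{790819}{390136}} = \sqrt{\frac{1233365037139}{390136}} = \frac{\sqrt{120295025532315226}}{195068}$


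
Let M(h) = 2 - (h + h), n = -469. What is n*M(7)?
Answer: 5628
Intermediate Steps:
M(h) = 2 - 2*h
n*M(7) = -469*(2 - 2*7) = -469*(2 - 14) = -469*(-12) = 5628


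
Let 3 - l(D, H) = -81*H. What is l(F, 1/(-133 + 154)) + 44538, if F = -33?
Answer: 311814/7 ≈ 44545.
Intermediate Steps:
l(D, H) = 3 + 81*H (l(D, H) = 3 - (-81)*H = 3 + 81*H)
l(F, 1/(-133 + 154)) + 44538 = (3 + 81/(-133 + 154)) + 44538 = (3 + 81/21) + 44538 = (3 + 81*(1/21)) + 44538 = (3 + 27/7) + 44538 = 48/7 + 44538 = 311814/7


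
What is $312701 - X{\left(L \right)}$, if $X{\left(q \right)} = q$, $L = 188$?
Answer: $312513$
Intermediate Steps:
$312701 - X{\left(L \right)} = 312701 - 188 = 312513$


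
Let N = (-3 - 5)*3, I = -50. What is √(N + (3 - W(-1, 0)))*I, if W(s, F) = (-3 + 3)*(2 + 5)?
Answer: -50*I*√21 ≈ -229.13*I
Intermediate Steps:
W(s, F) = 0 (W(s, F) = 0*7 = 0)
N = -24 (N = -8*3 = -24)
√(N + (3 - W(-1, 0)))*I = √(-24 + (3 - 1*0))*(-50) = √(-24 + (3 + 0))*(-50) = √(-24 + 3)*(-50) = √(-21)*(-50) = (I*√21)*(-50) = -50*I*√21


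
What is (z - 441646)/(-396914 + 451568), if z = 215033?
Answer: -226613/54654 ≈ -4.1463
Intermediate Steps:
(z - 441646)/(-396914 + 451568) = (215033 - 441646)/(-396914 + 451568) = -226613/54654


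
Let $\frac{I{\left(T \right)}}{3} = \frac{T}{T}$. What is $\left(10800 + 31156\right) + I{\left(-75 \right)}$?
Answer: $41959$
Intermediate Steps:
$I{\left(T \right)} = 3$ ($I{\left(T \right)} = 3 \frac{T}{T} = 3 \cdot 1 = 3$)
$\left(10800 + 31156\right) + I{\left(-75 \right)} = \left(10800 + 31156\right) + 3 = 41956 + 3 = 41959$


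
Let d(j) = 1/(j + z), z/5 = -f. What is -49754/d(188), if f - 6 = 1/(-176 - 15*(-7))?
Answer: -558389142/71 ≈ -7.8646e+6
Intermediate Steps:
f = 425/71 (f = 6 + 1/(-176 - 15*(-7)) = 6 + 1/(-176 + 105) = 6 + 1/(-71) = 6 - 1/71 = 425/71 ≈ 5.9859)
z = -2125/71 (z = 5*(-1*425/71) = 5*(-425/71) = -2125/71 ≈ -29.930)
d(j) = 1/(-2125/71 + j) (d(j) = 1/(j - 2125/71) = 1/(-2125/71 + j))
-49754/d(188) = -49754/(71/(-2125 + 71*188)) = -49754/(71/(-2125 + 13348)) = -49754/(71/11223) = -49754/(71*(1/11223)) = -49754/71/11223 = -49754*11223/71 = -558389142/71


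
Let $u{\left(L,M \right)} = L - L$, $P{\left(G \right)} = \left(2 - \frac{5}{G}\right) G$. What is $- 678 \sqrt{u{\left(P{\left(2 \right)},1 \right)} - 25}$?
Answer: $- 3390 i \approx - 3390.0 i$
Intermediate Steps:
$P{\left(G \right)} = G \left(2 - \frac{5}{G}\right)$
$u{\left(L,M \right)} = 0$
$- 678 \sqrt{u{\left(P{\left(2 \right)},1 \right)} - 25} = - 678 \sqrt{0 - 25} = - 678 \sqrt{-25} = - 678 \cdot 5 i = - 3390 i$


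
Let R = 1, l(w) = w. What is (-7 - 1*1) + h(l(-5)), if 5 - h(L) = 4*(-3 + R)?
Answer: 5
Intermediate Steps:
h(L) = 13 (h(L) = 5 - 4*(-3 + 1) = 5 - 4*(-2) = 5 - 1*(-8) = 5 + 8 = 13)
(-7 - 1*1) + h(l(-5)) = (-7 - 1*1) + 13 = (-7 - 1) + 13 = -8 + 13 = 5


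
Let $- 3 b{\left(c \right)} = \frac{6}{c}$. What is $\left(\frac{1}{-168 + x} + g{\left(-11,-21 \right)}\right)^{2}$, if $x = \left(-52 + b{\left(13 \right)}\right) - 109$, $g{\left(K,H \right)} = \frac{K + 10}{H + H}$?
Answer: $\frac{13935289}{32298559524} \approx 0.00043145$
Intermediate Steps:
$b{\left(c \right)} = - \frac{2}{c}$ ($b{\left(c \right)} = - \frac{6 \frac{1}{c}}{3} = - \frac{2}{c}$)
$g{\left(K,H \right)} = \frac{10 + K}{2 H}$
$x = - \frac{2095}{13}$ ($x = \left(-52 - \frac{2}{13}\right) - 109 = - \frac{678}{13} - 109 = - \frac{2095}{13} \approx -161.15$)
$\left(\frac{1}{-168 + x} + g{\left(-11,-21 \right)}\right)^{2} = \left(\frac{1}{-168 - \frac{2095}{13}} + \frac{10 - 11}{2 \left(-21\right)}\right)^{2} = \left(\frac{1}{- \frac{4279}{13}} + \frac{1}{2} \left(- \frac{1}{21}\right) \left(-1\right)\right)^{2} = \left(- \frac{13}{4279} + \frac{1}{42}\right)^{2} = \left(\frac{3733}{179718}\right)^{2} = \frac{13935289}{32298559524}$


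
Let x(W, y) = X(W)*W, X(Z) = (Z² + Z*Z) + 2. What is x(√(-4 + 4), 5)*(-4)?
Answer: 0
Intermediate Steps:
X(Z) = 2 + 2*Z² (X(Z) = (Z² + Z²) + 2 = 2*Z² + 2 = 2 + 2*Z²)
x(W, y) = W*(2 + 2*W²) (x(W, y) = (2 + 2*W²)*W = W*(2 + 2*W²))
x(√(-4 + 4), 5)*(-4) = (2*√(-4 + 4)*(1 + (√(-4 + 4))²))*(-4) = (2*√0*(1 + (√0)²))*(-4) = (2*0*(1 + 0²))*(-4) = (2*0*(1 + 0))*(-4) = (2*0*1)*(-4) = 0*(-4) = 0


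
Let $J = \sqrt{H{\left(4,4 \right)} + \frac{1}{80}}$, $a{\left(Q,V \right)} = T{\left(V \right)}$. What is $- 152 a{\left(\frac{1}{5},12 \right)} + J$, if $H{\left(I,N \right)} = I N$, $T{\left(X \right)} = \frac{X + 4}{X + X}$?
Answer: $- \frac{304}{3} + \frac{\sqrt{6405}}{20} \approx -97.332$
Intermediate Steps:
$T{\left(X \right)} = \frac{4 + X}{2 X}$
$a{\left(Q,V \right)} = \frac{4 + V}{2 V}$
$J = \frac{\sqrt{6405}}{20}$ ($J = \sqrt{4 \cdot 4 + \frac{1}{80}} = \sqrt{16 + \frac{1}{80}} = \sqrt{\frac{1281}{80}} = \frac{\sqrt{6405}}{20} \approx 4.0016$)
$- 152 a{\left(\frac{1}{5},12 \right)} + J = - 152 \frac{4 + 12}{2 \cdot 12} + \frac{\sqrt{6405}}{20} = - 152 \cdot \frac{1}{2} \cdot \frac{1}{12} \cdot 16 + \frac{\sqrt{6405}}{20} = \left(-152\right) \frac{2}{3} + \frac{\sqrt{6405}}{20} = - \frac{304}{3} + \frac{\sqrt{6405}}{20}$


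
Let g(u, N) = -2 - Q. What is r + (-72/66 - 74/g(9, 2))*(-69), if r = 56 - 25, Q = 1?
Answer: -17553/11 ≈ -1595.7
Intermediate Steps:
r = 31
g(u, N) = -3 (g(u, N) = -2 - 1*1 = -2 - 1 = -3)
r + (-72/66 - 74/g(9, 2))*(-69) = 31 + (-72/66 - 74/(-3))*(-69) = 31 + (-72*1/66 - 74*(-1/3))*(-69) = 31 + (-12/11 + 74/3)*(-69) = 31 + (778/33)*(-69) = 31 - 17894/11 = -17553/11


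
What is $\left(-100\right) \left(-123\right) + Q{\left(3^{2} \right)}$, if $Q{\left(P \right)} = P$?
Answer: $12309$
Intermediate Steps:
$\left(-100\right) \left(-123\right) + Q{\left(3^{2} \right)} = \left(-100\right) \left(-123\right) + 3^{2} = 12300 + 9 = 12309$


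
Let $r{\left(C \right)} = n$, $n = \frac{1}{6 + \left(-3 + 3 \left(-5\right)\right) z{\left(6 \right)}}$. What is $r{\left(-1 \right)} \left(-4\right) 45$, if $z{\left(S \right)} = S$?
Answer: $\frac{30}{17} \approx 1.7647$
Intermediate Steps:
$n = - \frac{1}{102}$ ($n = \frac{1}{6 + \left(-3 + 3 \left(-5\right)\right) 6} = \frac{1}{6 + \left(-3 - 15\right) 6} = \frac{1}{6 - 108} = \frac{1}{-102} = - \frac{1}{102} \approx -0.0098039$)
$r{\left(C \right)} = - \frac{1}{102}$
$r{\left(-1 \right)} \left(-4\right) 45 = \left(- \frac{1}{102}\right) \left(-4\right) 45 = \frac{2}{51} \cdot 45 = \frac{30}{17}$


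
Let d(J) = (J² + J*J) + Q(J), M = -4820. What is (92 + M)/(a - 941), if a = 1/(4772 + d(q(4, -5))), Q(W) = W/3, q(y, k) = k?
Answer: 34185804/6803899 ≈ 5.0244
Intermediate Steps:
Q(W) = W/3 (Q(W) = W*(⅓) = W/3)
d(J) = 2*J² + J/3 (d(J) = (J² + J*J) + J/3 = (J² + J²) + J/3 = 2*J² + J/3)
a = 3/14461 (a = 1/(4772 + (⅓)*(-5)*(1 + 6*(-5))) = 1/(4772 + (⅓)*(-5)*(1 - 30)) = 1/(4772 + (⅓)*(-5)*(-29)) = 1/(4772 + 145/3) = 1/(14461/3) = 3/14461 ≈ 0.00020745)
(92 + M)/(a - 941) = (92 - 4820)/(3/14461 - 941) = -4728/(-13607798/14461) = -4728*(-14461/13607798) = 34185804/6803899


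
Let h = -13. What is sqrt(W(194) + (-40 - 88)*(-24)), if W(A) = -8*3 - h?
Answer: sqrt(3061) ≈ 55.326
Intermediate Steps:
W(A) = -11 (W(A) = -8*3 - 1*(-13) = -24 + 13 = -11)
sqrt(W(194) + (-40 - 88)*(-24)) = sqrt(-11 + (-40 - 88)*(-24)) = sqrt(-11 - 128*(-24)) = sqrt(-11 + 3072) = sqrt(3061)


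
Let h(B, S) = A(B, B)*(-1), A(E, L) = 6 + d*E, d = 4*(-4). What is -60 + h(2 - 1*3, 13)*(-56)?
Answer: 1172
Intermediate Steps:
d = -16
A(E, L) = 6 - 16*E
h(B, S) = -6 + 16*B (h(B, S) = (6 - 16*B)*(-1) = -6 + 16*B)
-60 + h(2 - 1*3, 13)*(-56) = -60 + (-6 + 16*(2 - 1*3))*(-56) = -60 + (-6 + 16*(2 - 3))*(-56) = -60 + (-6 + 16*(-1))*(-56) = -60 + (-6 - 16)*(-56) = -60 - 22*(-56) = -60 + 1232 = 1172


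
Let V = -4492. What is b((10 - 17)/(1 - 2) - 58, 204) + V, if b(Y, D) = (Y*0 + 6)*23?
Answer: -4354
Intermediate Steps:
b(Y, D) = 138 (b(Y, D) = (0 + 6)*23 = 6*23 = 138)
b((10 - 17)/(1 - 2) - 58, 204) + V = 138 - 4492 = -4354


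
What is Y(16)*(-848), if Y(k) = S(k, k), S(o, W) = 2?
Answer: -1696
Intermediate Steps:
Y(k) = 2
Y(16)*(-848) = 2*(-848) = -1696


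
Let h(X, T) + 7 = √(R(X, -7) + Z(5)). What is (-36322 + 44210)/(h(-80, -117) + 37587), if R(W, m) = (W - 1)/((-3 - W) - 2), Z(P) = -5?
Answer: 54491000/259605957 - 580*I*√38/259605957 ≈ 0.2099 - 1.3772e-5*I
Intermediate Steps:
R(W, m) = (-1 + W)/(-5 - W)
h(X, T) = -7 + √(-5 + (1 - X)/(5 + X)) (h(X, T) = -7 + √((1 - X)/(5 + X) - 5) = -7 + √(-5 + (1 - X)/(5 + X)))
(-36322 + 44210)/(h(-80, -117) + 37587) = (-36322 + 44210)/((-7 + √6*√((-4 - 1*(-80))/(5 - 80))) + 37587) = 7888/((-7 + √6*√((-4 + 80)/(-75))) + 37587) = 7888/((-7 + √6*√(-1/75*76)) + 37587) = 7888/((-7 + √6*√(-76/75)) + 37587) = 7888/((-7 + √6*(2*I*√57/15)) + 37587) = 7888/((-7 + 2*I*√38/5) + 37587) = 7888/(37580 + 2*I*√38/5)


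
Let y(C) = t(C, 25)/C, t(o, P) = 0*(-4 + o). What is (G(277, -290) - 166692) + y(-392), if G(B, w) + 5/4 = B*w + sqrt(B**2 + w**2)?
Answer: -988093/4 + sqrt(160829) ≈ -2.4662e+5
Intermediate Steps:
t(o, P) = 0
y(C) = 0 (y(C) = 0/C = 0)
G(B, w) = -5/4 + sqrt(B**2 + w**2) + B*w (G(B, w) = -5/4 + (B*w + sqrt(B**2 + w**2)) = -5/4 + (sqrt(B**2 + w**2) + B*w) = -5/4 + sqrt(B**2 + w**2) + B*w)
(G(277, -290) - 166692) + y(-392) = ((-5/4 + sqrt(277**2 + (-290)**2) + 277*(-290)) - 166692) + 0 = ((-5/4 + sqrt(76729 + 84100) - 80330) - 166692) + 0 = ((-5/4 + sqrt(160829) - 80330) - 166692) + 0 = ((-321325/4 + sqrt(160829)) - 166692) + 0 = (-988093/4 + sqrt(160829)) + 0 = -988093/4 + sqrt(160829)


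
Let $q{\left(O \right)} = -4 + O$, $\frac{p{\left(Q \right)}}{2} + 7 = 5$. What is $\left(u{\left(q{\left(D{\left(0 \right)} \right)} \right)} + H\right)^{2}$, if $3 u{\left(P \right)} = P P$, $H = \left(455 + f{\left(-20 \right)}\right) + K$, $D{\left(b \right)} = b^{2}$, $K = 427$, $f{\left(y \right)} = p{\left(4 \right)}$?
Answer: $\frac{7022500}{9} \approx 7.8028 \cdot 10^{5}$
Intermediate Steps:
$p{\left(Q \right)} = -4$ ($p{\left(Q \right)} = -14 + 2 \cdot 5 = -14 + 10 = -4$)
$f{\left(y \right)} = -4$
$H = 878$ ($H = \left(455 - 4\right) + 427 = 451 + 427 = 878$)
$u{\left(P \right)} = \frac{P^{2}}{3}$ ($u{\left(P \right)} = \frac{P P}{3} = \frac{P^{2}}{3}$)
$\left(u{\left(q{\left(D{\left(0 \right)} \right)} \right)} + H\right)^{2} = \left(\frac{\left(-4 + 0^{2}\right)^{2}}{3} + 878\right)^{2} = \left(\frac{\left(-4 + 0\right)^{2}}{3} + 878\right)^{2} = \left(\frac{\left(-4\right)^{2}}{3} + 878\right)^{2} = \left(\frac{1}{3} \cdot 16 + 878\right)^{2} = \left(\frac{16}{3} + 878\right)^{2} = \left(\frac{2650}{3}\right)^{2} = \frac{7022500}{9}$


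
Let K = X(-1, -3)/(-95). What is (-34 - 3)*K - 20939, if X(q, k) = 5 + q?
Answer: -1989057/95 ≈ -20937.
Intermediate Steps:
K = -4/95 (K = (5 - 1)/(-95) = 4*(-1/95) = -4/95 ≈ -0.042105)
(-34 - 3)*K - 20939 = (-34 - 3)*(-4/95) - 20939 = -37*(-4/95) - 20939 = 148/95 - 20939 = -1989057/95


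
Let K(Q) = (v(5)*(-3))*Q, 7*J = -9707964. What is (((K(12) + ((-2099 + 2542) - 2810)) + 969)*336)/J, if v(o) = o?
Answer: 44184/115571 ≈ 0.38231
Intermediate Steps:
J = -1386852 (J = (1/7)*(-9707964) = -1386852)
K(Q) = -15*Q (K(Q) = (5*(-3))*Q = -15*Q)
(((K(12) + ((-2099 + 2542) - 2810)) + 969)*336)/J = (((-15*12 + ((-2099 + 2542) - 2810)) + 969)*336)/(-1386852) = (((-180 + (443 - 2810)) + 969)*336)*(-1/1386852) = (((-180 - 2367) + 969)*336)*(-1/1386852) = ((-2547 + 969)*336)*(-1/1386852) = -1578*336*(-1/1386852) = -530208*(-1/1386852) = 44184/115571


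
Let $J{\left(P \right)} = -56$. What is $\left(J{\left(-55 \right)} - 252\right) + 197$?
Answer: $-111$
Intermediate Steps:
$\left(J{\left(-55 \right)} - 252\right) + 197 = \left(-56 - 252\right) + 197 = -308 + 197 = -111$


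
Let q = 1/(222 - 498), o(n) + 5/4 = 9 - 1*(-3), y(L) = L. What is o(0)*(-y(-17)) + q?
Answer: 25219/138 ≈ 182.75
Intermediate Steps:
o(n) = 43/4 (o(n) = -5/4 + (9 - 1*(-3)) = -5/4 + (9 + 3) = -5/4 + 12 = 43/4)
q = -1/276 (q = 1/(-276) = -1/276 ≈ -0.0036232)
o(0)*(-y(-17)) + q = 43*(-1*(-17))/4 - 1/276 = (43/4)*17 - 1/276 = 731/4 - 1/276 = 25219/138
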